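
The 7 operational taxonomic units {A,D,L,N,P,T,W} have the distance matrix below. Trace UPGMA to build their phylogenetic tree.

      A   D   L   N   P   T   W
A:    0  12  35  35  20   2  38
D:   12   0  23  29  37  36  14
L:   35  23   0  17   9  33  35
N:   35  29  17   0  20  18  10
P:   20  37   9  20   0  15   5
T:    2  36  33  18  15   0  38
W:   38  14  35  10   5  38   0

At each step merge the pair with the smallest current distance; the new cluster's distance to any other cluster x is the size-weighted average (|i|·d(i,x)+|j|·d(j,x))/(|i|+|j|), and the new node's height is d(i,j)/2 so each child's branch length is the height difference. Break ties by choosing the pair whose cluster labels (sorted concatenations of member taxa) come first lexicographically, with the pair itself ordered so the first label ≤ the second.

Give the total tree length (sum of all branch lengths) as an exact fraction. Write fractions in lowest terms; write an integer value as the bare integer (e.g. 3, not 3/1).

733/12

1. join A+T (d=2) ⇒ AT; edges |A|=1, |T|=1
  updated: d(AT,D)=24, d(AT,L)=34, d(AT,N)=53/2, d(AT,P)=35/2, d(AT,W)=38
2. join P+W (d=5) ⇒ PW; edges |P|=5/2, |W|=5/2
  updated: d(AT,PW)=111/4, d(D,PW)=51/2, d(L,PW)=22, d(N,PW)=15
3. join N+PW (d=15) ⇒ NPW; edges |N|=15/2, |PW|=5
  updated: d(AT,NPW)=82/3, d(D,NPW)=80/3, d(L,NPW)=61/3
4. join L+NPW (d=61/3) ⇒ LNPW; edges |L|=61/6, |NPW|=8/3
  updated: d(AT,LNPW)=29, d(D,LNPW)=103/4
5. join AT+D (d=24) ⇒ ADT; edges |AT|=11, |D|=12
  updated: d(ADT,LNPW)=335/12
6. join ADT+LNPW (d=335/12) ⇒ ADLNPTW; edges |ADT|=47/24, |LNPW|=91/24
final tree: (((A:1,T:1):11,D:12):47/24,(L:61/6,(N:15/2,(P:5/2,W:5/2):5):8/3):91/24)
total length: 733/12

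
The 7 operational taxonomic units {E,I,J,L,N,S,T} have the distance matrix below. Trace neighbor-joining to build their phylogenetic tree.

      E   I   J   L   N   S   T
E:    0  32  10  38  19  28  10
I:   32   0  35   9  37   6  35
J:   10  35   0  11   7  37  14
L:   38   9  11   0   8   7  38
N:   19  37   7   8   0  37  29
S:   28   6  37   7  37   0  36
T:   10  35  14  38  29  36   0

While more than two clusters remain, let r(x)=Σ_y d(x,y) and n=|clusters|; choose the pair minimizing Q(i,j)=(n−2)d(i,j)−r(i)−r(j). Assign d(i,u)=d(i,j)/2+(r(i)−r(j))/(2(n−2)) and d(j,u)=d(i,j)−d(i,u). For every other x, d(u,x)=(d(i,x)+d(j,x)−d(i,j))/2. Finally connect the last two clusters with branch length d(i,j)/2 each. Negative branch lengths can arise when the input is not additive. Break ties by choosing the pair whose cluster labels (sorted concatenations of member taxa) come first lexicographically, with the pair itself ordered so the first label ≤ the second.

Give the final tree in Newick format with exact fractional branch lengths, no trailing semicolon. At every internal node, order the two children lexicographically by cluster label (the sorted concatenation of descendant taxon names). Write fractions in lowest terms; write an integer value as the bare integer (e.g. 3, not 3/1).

((((E:53/24,T:187/24):263/32,J:-39/32):167/32,((I:33/10,S:27/10):103/16,L:-23/16):455/32):137/64,N:137/64)

iteration 1: select I,S (d=6, Q=-275); attach at lengths (33/10, 27/10); label the merged cluster IS
  updated: d(E,IS)=27, d(IS,J)=33, d(IS,L)=5, d(IS,N)=34, d(IS,T)=65/2
iteration 2: select IS,L (d=5, Q=-423/2); attach at lengths (103/16, -23/16); label the merged cluster ILS
  updated: d(E,ILS)=30, d(ILS,J)=39/2, d(ILS,N)=37/2, d(ILS,T)=131/4
iteration 3: select E,T (d=10, Q=-499/4); attach at lengths (53/24, 187/24); label the merged cluster ET
  updated: d(ET,ILS)=211/8, d(ET,J)=7, d(ET,N)=19
iteration 4: select ET,J (d=7, Q=-575/8); attach at lengths (263/32, -39/32); label the merged cluster EJT
  updated: d(EJT,ILS)=311/16, d(EJT,N)=19/2
iteration 5: select EJT,ILS (d=311/16, Q=-759/16); attach at lengths (167/32, 455/32); label the merged cluster EIJLST
  updated: d(EIJLST,N)=137/32
iteration 6: select EIJLST,N (d=137/32); attach at lengths (137/64, 137/64); label the merged cluster EIJLNST
final tree: ((((E:53/24,T:187/24):263/32,J:-39/32):167/32,((I:33/10,S:27/10):103/16,L:-23/16):455/32):137/64,N:137/64)
total length: 1655/32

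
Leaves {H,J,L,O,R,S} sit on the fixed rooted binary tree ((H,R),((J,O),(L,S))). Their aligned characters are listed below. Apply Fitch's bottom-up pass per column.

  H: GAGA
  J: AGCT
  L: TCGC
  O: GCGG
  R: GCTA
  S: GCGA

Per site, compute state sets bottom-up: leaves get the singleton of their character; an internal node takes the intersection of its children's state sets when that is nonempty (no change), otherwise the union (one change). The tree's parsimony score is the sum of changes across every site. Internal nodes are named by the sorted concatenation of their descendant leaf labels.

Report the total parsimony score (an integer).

site 0, node HR: H={G} ∩ R={G} → {G} (+0)
site 0, node JO: J={A} ∪ O={G} → {A,G} (+1)
site 0, node LS: L={T} ∪ S={G} → {G,T} (+1)
site 0, node JLOS: JO={A,G} ∩ LS={G,T} → {G} (+0)
site 0, node HJLORS: HR={G} ∩ JLOS={G} → {G} (+0)
site 1, node HR: H={A} ∪ R={C} → {A,C} (+1)
site 1, node JO: J={G} ∪ O={C} → {C,G} (+1)
site 1, node LS: L={C} ∩ S={C} → {C} (+0)
site 1, node JLOS: JO={C,G} ∩ LS={C} → {C} (+0)
site 1, node HJLORS: HR={A,C} ∩ JLOS={C} → {C} (+0)
site 2, node HR: H={G} ∪ R={T} → {G,T} (+1)
site 2, node JO: J={C} ∪ O={G} → {C,G} (+1)
site 2, node LS: L={G} ∩ S={G} → {G} (+0)
site 2, node JLOS: JO={C,G} ∩ LS={G} → {G} (+0)
site 2, node HJLORS: HR={G,T} ∩ JLOS={G} → {G} (+0)
site 3, node HR: H={A} ∩ R={A} → {A} (+0)
site 3, node JO: J={T} ∪ O={G} → {G,T} (+1)
site 3, node LS: L={C} ∪ S={A} → {A,C} (+1)
site 3, node JLOS: JO={G,T} ∪ LS={A,C} → {A,C,G,T} (+1)
site 3, node HJLORS: HR={A} ∩ JLOS={A,C,G,T} → {A} (+0)
per-site changes: [2, 2, 2, 3]; total = 9

9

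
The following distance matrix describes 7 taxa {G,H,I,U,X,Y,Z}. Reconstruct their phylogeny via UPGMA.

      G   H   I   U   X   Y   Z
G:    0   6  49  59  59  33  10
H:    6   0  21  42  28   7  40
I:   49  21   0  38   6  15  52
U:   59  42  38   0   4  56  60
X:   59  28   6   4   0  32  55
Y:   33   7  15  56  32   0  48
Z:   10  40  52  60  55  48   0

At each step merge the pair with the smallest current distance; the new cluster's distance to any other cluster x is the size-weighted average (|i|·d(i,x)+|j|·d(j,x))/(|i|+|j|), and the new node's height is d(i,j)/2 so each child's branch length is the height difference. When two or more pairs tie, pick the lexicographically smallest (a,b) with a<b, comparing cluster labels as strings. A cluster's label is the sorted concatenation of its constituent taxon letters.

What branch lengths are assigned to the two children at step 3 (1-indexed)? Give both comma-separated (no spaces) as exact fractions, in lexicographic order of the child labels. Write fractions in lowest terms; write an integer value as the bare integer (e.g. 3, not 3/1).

step 1: merge (U,X) at d=4; branch lengths U→2, X→2; new cluster UX
  updated: d(G,UX)=59, d(H,UX)=35, d(I,UX)=22, d(UX,Y)=44, d(UX,Z)=115/2
step 2: merge (G,H) at d=6; branch lengths G→3, H→3; new cluster GH
  updated: d(GH,I)=35, d(GH,UX)=47, d(GH,Y)=20, d(GH,Z)=25
step 3: merge (I,Y) at d=15; branch lengths I→15/2, Y→15/2; new cluster IY
  updated: d(GH,IY)=55/2, d(IY,UX)=33, d(IY,Z)=50
step 4: merge (GH,Z) at d=25; branch lengths GH→19/2, Z→25/2; new cluster GHZ
  updated: d(GHZ,IY)=35, d(GHZ,UX)=101/2
step 5: merge (IY,UX) at d=33; branch lengths IY→9, UX→29/2; new cluster IUXY
  updated: d(GHZ,IUXY)=171/4
step 6: merge (GHZ,IUXY) at d=171/4; branch lengths GHZ→71/8, IUXY→39/8; new cluster GHIUXYZ
final tree: (((G:3,H:3):19/2,Z:25/2):71/8,((I:15/2,Y:15/2):9,(U:2,X:2):29/2):39/8)
total length: 337/4

15/2,15/2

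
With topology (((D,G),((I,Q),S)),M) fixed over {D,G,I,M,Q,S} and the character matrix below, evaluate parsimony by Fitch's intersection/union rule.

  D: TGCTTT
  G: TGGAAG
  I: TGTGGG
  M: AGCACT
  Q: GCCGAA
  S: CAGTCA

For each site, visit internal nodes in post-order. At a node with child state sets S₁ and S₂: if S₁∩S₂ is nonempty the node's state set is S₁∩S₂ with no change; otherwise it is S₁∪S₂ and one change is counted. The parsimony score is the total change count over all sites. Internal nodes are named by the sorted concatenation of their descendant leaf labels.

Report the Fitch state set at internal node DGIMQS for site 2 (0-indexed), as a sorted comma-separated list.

C

site 0, node DG: D={T} ∩ G={T} → {T} (+0)
site 0, node IQ: I={T} ∪ Q={G} → {G,T} (+1)
site 0, node IQS: IQ={G,T} ∪ S={C} → {C,G,T} (+1)
site 0, node DGIQS: DG={T} ∩ IQS={C,G,T} → {T} (+0)
site 0, node DGIMQS: DGIQS={T} ∪ M={A} → {A,T} (+1)
site 1, node DG: D={G} ∩ G={G} → {G} (+0)
site 1, node IQ: I={G} ∪ Q={C} → {C,G} (+1)
site 1, node IQS: IQ={C,G} ∪ S={A} → {A,C,G} (+1)
site 1, node DGIQS: DG={G} ∩ IQS={A,C,G} → {G} (+0)
site 1, node DGIMQS: DGIQS={G} ∩ M={G} → {G} (+0)
site 2, node DG: D={C} ∪ G={G} → {C,G} (+1)
site 2, node IQ: I={T} ∪ Q={C} → {C,T} (+1)
site 2, node IQS: IQ={C,T} ∪ S={G} → {C,G,T} (+1)
site 2, node DGIQS: DG={C,G} ∩ IQS={C,G,T} → {C,G} (+0)
site 2, node DGIMQS: DGIQS={C,G} ∩ M={C} → {C} (+0)
site 3, node DG: D={T} ∪ G={A} → {A,T} (+1)
site 3, node IQ: I={G} ∩ Q={G} → {G} (+0)
site 3, node IQS: IQ={G} ∪ S={T} → {G,T} (+1)
site 3, node DGIQS: DG={A,T} ∩ IQS={G,T} → {T} (+0)
site 3, node DGIMQS: DGIQS={T} ∪ M={A} → {A,T} (+1)
site 4, node DG: D={T} ∪ G={A} → {A,T} (+1)
site 4, node IQ: I={G} ∪ Q={A} → {A,G} (+1)
site 4, node IQS: IQ={A,G} ∪ S={C} → {A,C,G} (+1)
site 4, node DGIQS: DG={A,T} ∩ IQS={A,C,G} → {A} (+0)
site 4, node DGIMQS: DGIQS={A} ∪ M={C} → {A,C} (+1)
site 5, node DG: D={T} ∪ G={G} → {G,T} (+1)
site 5, node IQ: I={G} ∪ Q={A} → {A,G} (+1)
site 5, node IQS: IQ={A,G} ∩ S={A} → {A} (+0)
site 5, node DGIQS: DG={G,T} ∪ IQS={A} → {A,G,T} (+1)
site 5, node DGIMQS: DGIQS={A,G,T} ∩ M={T} → {T} (+0)
per-site changes: [3, 2, 3, 3, 4, 3]; total = 18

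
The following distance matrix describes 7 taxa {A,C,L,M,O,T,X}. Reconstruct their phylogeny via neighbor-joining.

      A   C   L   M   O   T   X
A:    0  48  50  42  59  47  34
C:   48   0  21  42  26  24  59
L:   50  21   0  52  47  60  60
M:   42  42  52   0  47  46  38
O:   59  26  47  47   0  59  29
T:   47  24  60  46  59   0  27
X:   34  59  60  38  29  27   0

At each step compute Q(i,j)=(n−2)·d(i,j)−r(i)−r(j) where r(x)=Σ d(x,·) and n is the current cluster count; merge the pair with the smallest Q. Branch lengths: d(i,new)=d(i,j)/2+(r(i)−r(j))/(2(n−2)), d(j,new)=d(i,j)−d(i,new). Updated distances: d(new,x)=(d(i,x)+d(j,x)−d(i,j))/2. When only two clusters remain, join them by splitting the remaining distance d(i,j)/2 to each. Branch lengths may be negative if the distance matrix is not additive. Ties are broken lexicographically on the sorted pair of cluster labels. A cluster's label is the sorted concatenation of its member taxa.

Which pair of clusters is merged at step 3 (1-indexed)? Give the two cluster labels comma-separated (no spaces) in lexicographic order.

T,X

1. join C+L (d=21, Q=-405) ⇒ CL; edges |C|=7/2, |L|=35/2
  updated: d(A,CL)=77/2, d(CL,M)=73/2, d(CL,O)=26, d(CL,T)=63/2, d(CL,X)=49
2. join CL+O (d=26, Q=-595/2) ⇒ CLO; edges |CL|=131/16, |O|=285/16
  updated: d(A,CLO)=143/4, d(CLO,M)=115/4, d(CLO,T)=129/4, d(CLO,X)=26
3. join T+X (d=27, Q=-785/4) ⇒ TX; edges |T|=433/24, |X|=215/24
  updated: d(A,TX)=27, d(CLO,TX)=125/8, d(M,TX)=57/2
4. join A+TX (d=27, Q=-975/8) ⇒ ATX; edges |A|=701/32, |TX|=163/32
  updated: d(ATX,CLO)=195/16, d(ATX,M)=87/4
5. join ATX+CLO (d=195/16, Q=-1003/16) ⇒ ACLOTX; edges |ATX|=83/32, |CLO|=307/32
  updated: d(ACLOTX,M)=613/32
6. join ACLOTX+M (d=613/32) ⇒ ACLMOTX; edges |ACLOTX|=613/64, |M|=613/64
final tree: (((A:701/32,(T:433/24,X:215/24):163/32):83/32,((C:7/2,L:35/2):131/16,O:285/16):307/32):613/64,M:613/64)
total length: 4235/32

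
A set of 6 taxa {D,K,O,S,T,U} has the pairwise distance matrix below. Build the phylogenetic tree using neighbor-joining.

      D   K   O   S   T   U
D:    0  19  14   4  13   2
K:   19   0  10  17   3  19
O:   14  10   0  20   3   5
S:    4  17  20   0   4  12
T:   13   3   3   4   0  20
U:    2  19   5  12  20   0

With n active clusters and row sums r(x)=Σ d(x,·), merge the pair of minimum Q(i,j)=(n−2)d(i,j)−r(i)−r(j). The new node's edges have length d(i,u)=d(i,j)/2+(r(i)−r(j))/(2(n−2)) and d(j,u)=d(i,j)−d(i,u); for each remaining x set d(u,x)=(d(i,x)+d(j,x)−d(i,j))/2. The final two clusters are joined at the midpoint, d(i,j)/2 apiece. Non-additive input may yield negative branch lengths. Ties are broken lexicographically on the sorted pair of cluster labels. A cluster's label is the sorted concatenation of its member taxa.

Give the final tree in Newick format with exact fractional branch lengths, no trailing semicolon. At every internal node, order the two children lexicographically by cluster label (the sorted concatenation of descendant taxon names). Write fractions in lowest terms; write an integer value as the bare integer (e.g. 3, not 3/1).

(((((D:1/4,U:7/4):11/3,S:10/3):115/16,O:57/16):23/16,K:83/16):-35/32,T:-35/32)

step 1: merge (D,U) at d=2, Q=-102; branch lengths D→1/4, U→7/4; new cluster DU
  updated: d(DU,K)=18, d(DU,O)=17/2, d(DU,S)=7, d(DU,T)=31/2
step 2: merge (DU,S) at d=7, Q=-76; branch lengths DU→11/3, S→10/3; new cluster DSU
  updated: d(DSU,K)=14, d(DSU,O)=43/4, d(DSU,T)=25/4
step 3: merge (DSU,O) at d=43/4, Q=-133/4; branch lengths DSU→115/16, O→57/16; new cluster DOSU
  updated: d(DOSU,K)=53/8, d(DOSU,T)=-3/4
step 4: merge (DOSU,K) at d=53/8, Q=-71/8; branch lengths DOSU→23/16, K→83/16; new cluster DKOSU
  updated: d(DKOSU,T)=-35/16
step 5: merge (DKOSU,T) at d=-35/16; branch lengths DKOSU→-35/32, T→-35/32; new cluster DKOSTU
final tree: (((((D:1/4,U:7/4):11/3,S:10/3):115/16,O:57/16):23/16,K:83/16):-35/32,T:-35/32)
total length: 387/16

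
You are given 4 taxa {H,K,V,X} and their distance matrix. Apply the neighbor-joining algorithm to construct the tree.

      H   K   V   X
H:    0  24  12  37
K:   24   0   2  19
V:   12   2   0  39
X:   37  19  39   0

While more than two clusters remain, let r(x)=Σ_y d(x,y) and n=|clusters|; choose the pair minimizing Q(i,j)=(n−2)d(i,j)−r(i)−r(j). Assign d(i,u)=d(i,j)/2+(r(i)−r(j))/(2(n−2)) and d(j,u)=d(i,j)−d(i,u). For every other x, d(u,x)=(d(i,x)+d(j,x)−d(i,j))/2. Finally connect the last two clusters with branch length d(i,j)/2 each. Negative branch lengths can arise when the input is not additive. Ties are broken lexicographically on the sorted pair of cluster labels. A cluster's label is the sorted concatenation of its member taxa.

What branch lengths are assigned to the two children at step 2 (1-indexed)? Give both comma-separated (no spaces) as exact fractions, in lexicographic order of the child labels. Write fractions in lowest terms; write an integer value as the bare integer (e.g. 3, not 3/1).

step 1: merge (H,V) at d=12, Q=-102; branch lengths H→11, V→1; new cluster HV
  updated: d(HV,K)=7, d(HV,X)=32
step 2: merge (HV,K) at d=7, Q=-58; branch lengths HV→10, K→-3; new cluster HKV
  updated: d(HKV,X)=22
step 3: merge (HKV,X) at d=22; branch lengths HKV→11, X→11; new cluster HKVX
final tree: (((H:11,V:1):10,K:-3):11,X:11)
total length: 41

10,-3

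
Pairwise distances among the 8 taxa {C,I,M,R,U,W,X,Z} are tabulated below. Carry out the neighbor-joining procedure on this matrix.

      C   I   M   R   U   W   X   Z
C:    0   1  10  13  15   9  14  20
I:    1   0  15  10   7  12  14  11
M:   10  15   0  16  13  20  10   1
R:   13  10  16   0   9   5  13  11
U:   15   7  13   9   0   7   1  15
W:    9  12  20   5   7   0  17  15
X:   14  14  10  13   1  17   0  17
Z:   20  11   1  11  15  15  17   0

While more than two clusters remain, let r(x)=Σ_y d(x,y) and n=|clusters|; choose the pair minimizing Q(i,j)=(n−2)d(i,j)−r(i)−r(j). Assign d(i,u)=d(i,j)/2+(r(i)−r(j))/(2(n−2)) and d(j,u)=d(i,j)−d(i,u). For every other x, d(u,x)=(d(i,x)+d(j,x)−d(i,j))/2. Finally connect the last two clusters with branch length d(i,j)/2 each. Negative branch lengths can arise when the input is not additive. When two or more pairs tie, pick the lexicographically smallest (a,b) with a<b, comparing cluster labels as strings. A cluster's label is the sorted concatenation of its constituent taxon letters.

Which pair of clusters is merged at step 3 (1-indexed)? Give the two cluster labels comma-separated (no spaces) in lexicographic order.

1. join M+Z (d=1, Q=-169) ⇒ MZ; edges |M|=1/12, |Z|=11/12
  updated: d(C,MZ)=29/2, d(I,MZ)=25/2, d(MZ,R)=13, d(MZ,U)=27/2, d(MZ,W)=17, d(MZ,X)=13
2. join U+X (d=1, Q=-239/2) ⇒ UX; edges |U|=-29/20, |X|=49/20
  updated: d(C,UX)=14, d(I,UX)=10, d(MZ,UX)=51/4, d(R,UX)=21/2, d(UX,W)=23/2
3. join C+I (d=1, Q=-93) ⇒ CI; edges |C|=5/4, |I|=-1/4
  updated: d(CI,MZ)=13, d(CI,R)=11, d(CI,UX)=23/2, d(CI,W)=10
4. join R+W (d=5, Q=-68) ⇒ RW; edges |R|=11/6, |W|=19/6
  updated: d(CI,RW)=8, d(MZ,RW)=25/2, d(RW,UX)=17/2
5. join CI+RW (d=8, Q=-91/2) ⇒ CIRW; edges |CI|=39/8, |RW|=25/8
  updated: d(CIRW,MZ)=35/4, d(CIRW,UX)=6
6. join CIRW+MZ (d=35/4, Q=-55/2) ⇒ CIMRWZ; edges |CIRW|=1, |MZ|=31/4
  updated: d(CIMRWZ,UX)=5
7. join CIMRWZ+UX (d=5) ⇒ CIMRUWXZ; edges |CIMRWZ|=5/2, |UX|=5/2
final tree: ((((C:5/4,I:-1/4):39/8,(R:11/6,W:19/6):25/8):1,(M:1/12,Z:11/12):31/4):5/2,(U:-29/20,X:49/20):5/2)
total length: 119/4

C,I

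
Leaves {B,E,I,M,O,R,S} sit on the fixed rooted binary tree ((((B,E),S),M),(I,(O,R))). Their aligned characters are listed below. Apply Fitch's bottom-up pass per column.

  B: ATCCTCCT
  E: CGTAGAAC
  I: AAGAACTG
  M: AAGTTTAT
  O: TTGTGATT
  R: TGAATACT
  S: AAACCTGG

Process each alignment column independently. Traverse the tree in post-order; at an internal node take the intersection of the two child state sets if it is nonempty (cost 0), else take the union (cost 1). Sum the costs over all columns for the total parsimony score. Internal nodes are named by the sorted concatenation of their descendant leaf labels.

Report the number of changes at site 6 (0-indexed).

4

[col 0] BE: children B:{A}, E:{C} ∪→ {A,C}; cost 1
[col 0] BES: children BE:{A,C}, S:{A} ∩→ {A}; cost 0
[col 0] BEMS: children BES:{A}, M:{A} ∩→ {A}; cost 0
[col 0] OR: children O:{T}, R:{T} ∩→ {T}; cost 0
[col 0] IOR: children I:{A}, OR:{T} ∪→ {A,T}; cost 1
[col 0] BEIMORS: children BEMS:{A}, IOR:{A,T} ∩→ {A}; cost 0
[col 1] BE: children B:{T}, E:{G} ∪→ {G,T}; cost 1
[col 1] BES: children BE:{G,T}, S:{A} ∪→ {A,G,T}; cost 1
[col 1] BEMS: children BES:{A,G,T}, M:{A} ∩→ {A}; cost 0
[col 1] OR: children O:{T}, R:{G} ∪→ {G,T}; cost 1
[col 1] IOR: children I:{A}, OR:{G,T} ∪→ {A,G,T}; cost 1
[col 1] BEIMORS: children BEMS:{A}, IOR:{A,G,T} ∩→ {A}; cost 0
[col 2] BE: children B:{C}, E:{T} ∪→ {C,T}; cost 1
[col 2] BES: children BE:{C,T}, S:{A} ∪→ {A,C,T}; cost 1
[col 2] BEMS: children BES:{A,C,T}, M:{G} ∪→ {A,C,G,T}; cost 1
[col 2] OR: children O:{G}, R:{A} ∪→ {A,G}; cost 1
[col 2] IOR: children I:{G}, OR:{A,G} ∩→ {G}; cost 0
[col 2] BEIMORS: children BEMS:{A,C,G,T}, IOR:{G} ∩→ {G}; cost 0
[col 3] BE: children B:{C}, E:{A} ∪→ {A,C}; cost 1
[col 3] BES: children BE:{A,C}, S:{C} ∩→ {C}; cost 0
[col 3] BEMS: children BES:{C}, M:{T} ∪→ {C,T}; cost 1
[col 3] OR: children O:{T}, R:{A} ∪→ {A,T}; cost 1
[col 3] IOR: children I:{A}, OR:{A,T} ∩→ {A}; cost 0
[col 3] BEIMORS: children BEMS:{C,T}, IOR:{A} ∪→ {A,C,T}; cost 1
[col 4] BE: children B:{T}, E:{G} ∪→ {G,T}; cost 1
[col 4] BES: children BE:{G,T}, S:{C} ∪→ {C,G,T}; cost 1
[col 4] BEMS: children BES:{C,G,T}, M:{T} ∩→ {T}; cost 0
[col 4] OR: children O:{G}, R:{T} ∪→ {G,T}; cost 1
[col 4] IOR: children I:{A}, OR:{G,T} ∪→ {A,G,T}; cost 1
[col 4] BEIMORS: children BEMS:{T}, IOR:{A,G,T} ∩→ {T}; cost 0
[col 5] BE: children B:{C}, E:{A} ∪→ {A,C}; cost 1
[col 5] BES: children BE:{A,C}, S:{T} ∪→ {A,C,T}; cost 1
[col 5] BEMS: children BES:{A,C,T}, M:{T} ∩→ {T}; cost 0
[col 5] OR: children O:{A}, R:{A} ∩→ {A}; cost 0
[col 5] IOR: children I:{C}, OR:{A} ∪→ {A,C}; cost 1
[col 5] BEIMORS: children BEMS:{T}, IOR:{A,C} ∪→ {A,C,T}; cost 1
[col 6] BE: children B:{C}, E:{A} ∪→ {A,C}; cost 1
[col 6] BES: children BE:{A,C}, S:{G} ∪→ {A,C,G}; cost 1
[col 6] BEMS: children BES:{A,C,G}, M:{A} ∩→ {A}; cost 0
[col 6] OR: children O:{T}, R:{C} ∪→ {C,T}; cost 1
[col 6] IOR: children I:{T}, OR:{C,T} ∩→ {T}; cost 0
[col 6] BEIMORS: children BEMS:{A}, IOR:{T} ∪→ {A,T}; cost 1
[col 7] BE: children B:{T}, E:{C} ∪→ {C,T}; cost 1
[col 7] BES: children BE:{C,T}, S:{G} ∪→ {C,G,T}; cost 1
[col 7] BEMS: children BES:{C,G,T}, M:{T} ∩→ {T}; cost 0
[col 7] OR: children O:{T}, R:{T} ∩→ {T}; cost 0
[col 7] IOR: children I:{G}, OR:{T} ∪→ {G,T}; cost 1
[col 7] BEIMORS: children BEMS:{T}, IOR:{G,T} ∩→ {T}; cost 0
per-site changes: [2, 4, 4, 4, 4, 4, 4, 3]; total = 29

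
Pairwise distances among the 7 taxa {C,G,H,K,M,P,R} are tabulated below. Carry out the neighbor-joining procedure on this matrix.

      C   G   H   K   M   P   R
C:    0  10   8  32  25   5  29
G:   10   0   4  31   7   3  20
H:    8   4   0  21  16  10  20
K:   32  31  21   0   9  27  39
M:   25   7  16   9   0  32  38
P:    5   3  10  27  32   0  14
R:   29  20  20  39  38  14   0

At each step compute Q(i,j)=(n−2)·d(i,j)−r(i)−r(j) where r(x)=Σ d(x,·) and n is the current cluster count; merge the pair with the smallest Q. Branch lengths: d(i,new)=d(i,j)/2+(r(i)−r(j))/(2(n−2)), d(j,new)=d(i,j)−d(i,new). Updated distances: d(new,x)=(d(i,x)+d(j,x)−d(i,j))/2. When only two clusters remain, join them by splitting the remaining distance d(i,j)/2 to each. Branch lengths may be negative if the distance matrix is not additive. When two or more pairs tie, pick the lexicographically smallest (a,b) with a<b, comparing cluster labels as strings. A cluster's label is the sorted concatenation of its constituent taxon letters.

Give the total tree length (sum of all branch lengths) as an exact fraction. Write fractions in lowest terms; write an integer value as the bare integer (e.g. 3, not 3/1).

817/16

step 1: merge (K,M) at d=9, Q=-241; branch lengths K→77/10, M→13/10; new cluster KM
  updated: d(C,KM)=24, d(G,KM)=29/2, d(H,KM)=14, d(KM,P)=25, d(KM,R)=34
step 2: merge (P,R) at d=14, Q=-118; branch lengths P→-1/2, R→29/2; new cluster PR
  updated: d(C,PR)=10, d(G,PR)=9/2, d(H,PR)=8, d(KM,PR)=45/2
step 3: merge (C,PR) at d=10, Q=-67; branch lengths C→37/6, PR→23/6; new cluster CPR
  updated: d(CPR,G)=9/4, d(CPR,H)=3, d(CPR,KM)=73/4
step 4: merge (CPR,G) at d=9/4, Q=-159/4; branch lengths CPR→29/16, G→7/16; new cluster CGPR
  updated: d(CGPR,H)=19/8, d(CGPR,KM)=61/4
step 5: merge (CGPR,H) at d=19/8, Q=-253/8; branch lengths CGPR→29/16, H→9/16; new cluster CGHPR
  updated: d(CGHPR,KM)=215/16
step 6: merge (CGHPR,KM) at d=215/16; branch lengths CGHPR→215/32, KM→215/32; new cluster CGHKMPR
final tree: ((((C:37/6,(P:-1/2,R:29/2):23/6):29/16,G:7/16):29/16,H:9/16):215/32,(K:77/10,M:13/10):215/32)
total length: 817/16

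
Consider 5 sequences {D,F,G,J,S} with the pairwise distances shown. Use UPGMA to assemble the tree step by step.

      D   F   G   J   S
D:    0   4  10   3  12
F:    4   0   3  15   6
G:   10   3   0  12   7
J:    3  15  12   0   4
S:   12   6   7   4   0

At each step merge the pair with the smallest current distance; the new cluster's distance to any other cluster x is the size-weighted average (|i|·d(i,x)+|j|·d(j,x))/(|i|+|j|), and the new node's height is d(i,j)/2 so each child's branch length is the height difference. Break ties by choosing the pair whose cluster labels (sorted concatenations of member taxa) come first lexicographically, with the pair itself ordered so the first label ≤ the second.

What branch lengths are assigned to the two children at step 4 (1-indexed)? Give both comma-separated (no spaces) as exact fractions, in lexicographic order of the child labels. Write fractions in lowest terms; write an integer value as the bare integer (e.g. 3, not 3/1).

13/4,3/2

iteration 1: select D,J (d=3); attach at lengths (3/2, 3/2); label the merged cluster DJ
  updated: d(DJ,F)=19/2, d(DJ,G)=11, d(DJ,S)=8
iteration 2: select F,G (d=3); attach at lengths (3/2, 3/2); label the merged cluster FG
  updated: d(DJ,FG)=41/4, d(FG,S)=13/2
iteration 3: select FG,S (d=13/2); attach at lengths (7/4, 13/4); label the merged cluster FGS
  updated: d(DJ,FGS)=19/2
iteration 4: select DJ,FGS (d=19/2); attach at lengths (13/4, 3/2); label the merged cluster DFGJS
final tree: ((D:3/2,J:3/2):13/4,((F:3/2,G:3/2):7/4,S:13/4):3/2)
total length: 63/4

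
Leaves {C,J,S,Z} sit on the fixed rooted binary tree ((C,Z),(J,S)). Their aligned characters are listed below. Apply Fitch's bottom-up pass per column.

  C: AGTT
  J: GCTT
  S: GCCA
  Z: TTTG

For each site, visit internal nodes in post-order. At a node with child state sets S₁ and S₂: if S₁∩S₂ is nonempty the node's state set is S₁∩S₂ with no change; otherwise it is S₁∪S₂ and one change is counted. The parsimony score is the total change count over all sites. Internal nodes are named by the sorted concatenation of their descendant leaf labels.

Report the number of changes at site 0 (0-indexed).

2

[col 0] CZ: children C:{A}, Z:{T} ∪→ {A,T}; cost 1
[col 0] JS: children J:{G}, S:{G} ∩→ {G}; cost 0
[col 0] CJSZ: children CZ:{A,T}, JS:{G} ∪→ {A,G,T}; cost 1
[col 1] CZ: children C:{G}, Z:{T} ∪→ {G,T}; cost 1
[col 1] JS: children J:{C}, S:{C} ∩→ {C}; cost 0
[col 1] CJSZ: children CZ:{G,T}, JS:{C} ∪→ {C,G,T}; cost 1
[col 2] CZ: children C:{T}, Z:{T} ∩→ {T}; cost 0
[col 2] JS: children J:{T}, S:{C} ∪→ {C,T}; cost 1
[col 2] CJSZ: children CZ:{T}, JS:{C,T} ∩→ {T}; cost 0
[col 3] CZ: children C:{T}, Z:{G} ∪→ {G,T}; cost 1
[col 3] JS: children J:{T}, S:{A} ∪→ {A,T}; cost 1
[col 3] CJSZ: children CZ:{G,T}, JS:{A,T} ∩→ {T}; cost 0
per-site changes: [2, 2, 1, 2]; total = 7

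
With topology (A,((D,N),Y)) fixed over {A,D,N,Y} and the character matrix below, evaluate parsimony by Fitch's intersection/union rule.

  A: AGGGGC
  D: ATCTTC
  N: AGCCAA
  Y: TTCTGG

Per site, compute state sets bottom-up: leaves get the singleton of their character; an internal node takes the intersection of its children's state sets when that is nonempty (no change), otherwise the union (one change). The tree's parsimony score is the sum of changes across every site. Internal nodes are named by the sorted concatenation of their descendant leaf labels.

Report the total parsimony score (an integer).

DN@0: {A} ∩ {A} = {A} (intersection, +0)
DNY@0: {A} ∪ {T} = {A,T} (union, +1)
ADNY@0: {A} ∩ {A,T} = {A} (intersection, +0)
DN@1: {T} ∪ {G} = {G,T} (union, +1)
DNY@1: {G,T} ∩ {T} = {T} (intersection, +0)
ADNY@1: {G} ∪ {T} = {G,T} (union, +1)
DN@2: {C} ∩ {C} = {C} (intersection, +0)
DNY@2: {C} ∩ {C} = {C} (intersection, +0)
ADNY@2: {G} ∪ {C} = {C,G} (union, +1)
DN@3: {T} ∪ {C} = {C,T} (union, +1)
DNY@3: {C,T} ∩ {T} = {T} (intersection, +0)
ADNY@3: {G} ∪ {T} = {G,T} (union, +1)
DN@4: {T} ∪ {A} = {A,T} (union, +1)
DNY@4: {A,T} ∪ {G} = {A,G,T} (union, +1)
ADNY@4: {G} ∩ {A,G,T} = {G} (intersection, +0)
DN@5: {C} ∪ {A} = {A,C} (union, +1)
DNY@5: {A,C} ∪ {G} = {A,C,G} (union, +1)
ADNY@5: {C} ∩ {A,C,G} = {C} (intersection, +0)
per-site changes: [1, 2, 1, 2, 2, 2]; total = 10

10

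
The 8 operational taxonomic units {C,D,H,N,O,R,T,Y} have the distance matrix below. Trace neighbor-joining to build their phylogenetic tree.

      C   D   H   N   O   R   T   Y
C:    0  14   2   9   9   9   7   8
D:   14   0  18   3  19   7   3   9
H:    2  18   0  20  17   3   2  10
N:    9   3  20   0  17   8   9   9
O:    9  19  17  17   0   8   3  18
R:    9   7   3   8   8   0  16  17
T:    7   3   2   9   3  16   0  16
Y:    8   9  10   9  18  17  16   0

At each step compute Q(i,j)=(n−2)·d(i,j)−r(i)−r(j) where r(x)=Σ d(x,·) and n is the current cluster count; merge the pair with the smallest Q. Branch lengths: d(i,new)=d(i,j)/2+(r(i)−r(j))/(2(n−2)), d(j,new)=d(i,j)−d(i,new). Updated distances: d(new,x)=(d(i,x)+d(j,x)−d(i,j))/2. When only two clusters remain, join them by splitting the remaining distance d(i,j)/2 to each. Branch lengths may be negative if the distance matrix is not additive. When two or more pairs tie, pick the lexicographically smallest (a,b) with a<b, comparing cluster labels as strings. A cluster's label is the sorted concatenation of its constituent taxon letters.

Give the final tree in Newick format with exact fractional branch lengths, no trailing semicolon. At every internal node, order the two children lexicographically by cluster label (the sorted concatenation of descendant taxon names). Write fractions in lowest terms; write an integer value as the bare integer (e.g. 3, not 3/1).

(((C:37/32,(H:7/24,R:65/24):91/32):15/32,((D:4/3,N:5/3):11/4,Y:19/4):123/32):149/64,(O:19/5,T:-4/5):149/64)

step 1: merge (D,N) at d=3, Q=-130; branch lengths D→4/3, N→5/3; new cluster DN
  updated: d(C,DN)=10, d(DN,H)=35/2, d(DN,O)=33/2, d(DN,R)=6, d(DN,T)=9/2, d(DN,Y)=15/2
step 2: merge (O,T) at d=3, Q=-105; branch lengths O→19/5, T→-4/5; new cluster OT
  updated: d(C,OT)=13/2, d(DN,OT)=9, d(H,OT)=8, d(OT,R)=21/2, d(OT,Y)=31/2
step 3: merge (DN,Y) at d=15/2, Q=-78; branch lengths DN→11/4, Y→19/4; new cluster DNY
  updated: d(C,DNY)=21/4, d(DNY,H)=10, d(DNY,OT)=17/2, d(DNY,R)=31/4
step 4: merge (H,R) at d=3, Q=-177/4; branch lengths H→7/24, R→65/24; new cluster HR
  updated: d(C,HR)=4, d(DNY,HR)=59/8, d(HR,OT)=31/4
step 5: merge (C,HR) at d=4, Q=-215/8; branch lengths C→37/32, HR→91/32; new cluster CHR
  updated: d(CHR,DNY)=69/16, d(CHR,OT)=41/8
step 6: merge (CHR,DNY) at d=69/16, Q=-287/16; branch lengths CHR→15/32, DNY→123/32; new cluster CDHNRY
  updated: d(CDHNRY,OT)=149/32
step 7: merge (CDHNRY,OT) at d=149/32; branch lengths CDHNRY→149/64, OT→149/64; new cluster CDHNORTY
final tree: (((C:37/32,(H:7/24,R:65/24):91/32):15/32,((D:4/3,N:5/3):11/4,Y:19/4):123/32):149/64,(O:19/5,T:-4/5):149/64)
total length: 943/32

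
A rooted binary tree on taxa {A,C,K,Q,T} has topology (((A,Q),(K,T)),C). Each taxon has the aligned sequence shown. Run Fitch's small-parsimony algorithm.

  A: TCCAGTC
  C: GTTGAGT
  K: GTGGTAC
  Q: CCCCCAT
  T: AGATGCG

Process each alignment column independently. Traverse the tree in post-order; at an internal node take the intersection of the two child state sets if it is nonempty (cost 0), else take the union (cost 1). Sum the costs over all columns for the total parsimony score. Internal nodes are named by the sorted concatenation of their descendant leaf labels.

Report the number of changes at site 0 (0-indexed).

site 0, node AQ: A={T} ∪ Q={C} → {C,T} (+1)
site 0, node KT: K={G} ∪ T={A} → {A,G} (+1)
site 0, node AKQT: AQ={C,T} ∪ KT={A,G} → {A,C,G,T} (+1)
site 0, node ACKQT: AKQT={A,C,G,T} ∩ C={G} → {G} (+0)
site 1, node AQ: A={C} ∩ Q={C} → {C} (+0)
site 1, node KT: K={T} ∪ T={G} → {G,T} (+1)
site 1, node AKQT: AQ={C} ∪ KT={G,T} → {C,G,T} (+1)
site 1, node ACKQT: AKQT={C,G,T} ∩ C={T} → {T} (+0)
site 2, node AQ: A={C} ∩ Q={C} → {C} (+0)
site 2, node KT: K={G} ∪ T={A} → {A,G} (+1)
site 2, node AKQT: AQ={C} ∪ KT={A,G} → {A,C,G} (+1)
site 2, node ACKQT: AKQT={A,C,G} ∪ C={T} → {A,C,G,T} (+1)
site 3, node AQ: A={A} ∪ Q={C} → {A,C} (+1)
site 3, node KT: K={G} ∪ T={T} → {G,T} (+1)
site 3, node AKQT: AQ={A,C} ∪ KT={G,T} → {A,C,G,T} (+1)
site 3, node ACKQT: AKQT={A,C,G,T} ∩ C={G} → {G} (+0)
site 4, node AQ: A={G} ∪ Q={C} → {C,G} (+1)
site 4, node KT: K={T} ∪ T={G} → {G,T} (+1)
site 4, node AKQT: AQ={C,G} ∩ KT={G,T} → {G} (+0)
site 4, node ACKQT: AKQT={G} ∪ C={A} → {A,G} (+1)
site 5, node AQ: A={T} ∪ Q={A} → {A,T} (+1)
site 5, node KT: K={A} ∪ T={C} → {A,C} (+1)
site 5, node AKQT: AQ={A,T} ∩ KT={A,C} → {A} (+0)
site 5, node ACKQT: AKQT={A} ∪ C={G} → {A,G} (+1)
site 6, node AQ: A={C} ∪ Q={T} → {C,T} (+1)
site 6, node KT: K={C} ∪ T={G} → {C,G} (+1)
site 6, node AKQT: AQ={C,T} ∩ KT={C,G} → {C} (+0)
site 6, node ACKQT: AKQT={C} ∪ C={T} → {C,T} (+1)
per-site changes: [3, 2, 3, 3, 3, 3, 3]; total = 20

3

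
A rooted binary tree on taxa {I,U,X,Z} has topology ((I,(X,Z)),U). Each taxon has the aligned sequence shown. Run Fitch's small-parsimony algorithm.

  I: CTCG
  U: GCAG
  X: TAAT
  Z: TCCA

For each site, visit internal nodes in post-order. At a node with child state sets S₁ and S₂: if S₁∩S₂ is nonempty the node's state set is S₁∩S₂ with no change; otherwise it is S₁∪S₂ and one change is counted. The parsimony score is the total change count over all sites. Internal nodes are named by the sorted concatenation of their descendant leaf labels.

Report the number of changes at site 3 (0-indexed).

[col 0] XZ: children X:{T}, Z:{T} ∩→ {T}; cost 0
[col 0] IXZ: children I:{C}, XZ:{T} ∪→ {C,T}; cost 1
[col 0] IUXZ: children IXZ:{C,T}, U:{G} ∪→ {C,G,T}; cost 1
[col 1] XZ: children X:{A}, Z:{C} ∪→ {A,C}; cost 1
[col 1] IXZ: children I:{T}, XZ:{A,C} ∪→ {A,C,T}; cost 1
[col 1] IUXZ: children IXZ:{A,C,T}, U:{C} ∩→ {C}; cost 0
[col 2] XZ: children X:{A}, Z:{C} ∪→ {A,C}; cost 1
[col 2] IXZ: children I:{C}, XZ:{A,C} ∩→ {C}; cost 0
[col 2] IUXZ: children IXZ:{C}, U:{A} ∪→ {A,C}; cost 1
[col 3] XZ: children X:{T}, Z:{A} ∪→ {A,T}; cost 1
[col 3] IXZ: children I:{G}, XZ:{A,T} ∪→ {A,G,T}; cost 1
[col 3] IUXZ: children IXZ:{A,G,T}, U:{G} ∩→ {G}; cost 0
per-site changes: [2, 2, 2, 2]; total = 8

2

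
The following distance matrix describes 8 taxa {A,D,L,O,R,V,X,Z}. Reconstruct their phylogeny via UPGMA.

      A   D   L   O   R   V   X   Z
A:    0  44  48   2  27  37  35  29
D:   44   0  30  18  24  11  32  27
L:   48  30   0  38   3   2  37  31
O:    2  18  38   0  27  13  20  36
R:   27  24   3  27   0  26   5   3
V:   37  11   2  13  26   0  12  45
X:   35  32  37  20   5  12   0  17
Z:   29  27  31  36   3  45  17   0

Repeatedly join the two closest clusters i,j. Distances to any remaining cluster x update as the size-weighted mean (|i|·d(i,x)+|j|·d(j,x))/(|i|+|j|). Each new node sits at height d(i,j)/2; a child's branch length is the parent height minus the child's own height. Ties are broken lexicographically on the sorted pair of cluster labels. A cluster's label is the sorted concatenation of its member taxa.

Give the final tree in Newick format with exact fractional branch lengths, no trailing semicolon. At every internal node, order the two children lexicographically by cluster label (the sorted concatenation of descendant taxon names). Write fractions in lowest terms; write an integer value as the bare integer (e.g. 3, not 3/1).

step 1: merge (A,O) at d=2; branch lengths A→1, O→1; new cluster AO
  updated: d(AO,D)=31, d(AO,L)=43, d(AO,R)=27, d(AO,V)=25, d(AO,X)=55/2, d(AO,Z)=65/2
step 2: merge (L,V) at d=2; branch lengths L→1, V→1; new cluster LV
  updated: d(AO,LV)=34, d(D,LV)=41/2, d(LV,R)=29/2, d(LV,X)=49/2, d(LV,Z)=38
step 3: merge (R,Z) at d=3; branch lengths R→3/2, Z→3/2; new cluster RZ
  updated: d(AO,RZ)=119/4, d(D,RZ)=51/2, d(LV,RZ)=105/4, d(RZ,X)=11
step 4: merge (RZ,X) at d=11; branch lengths RZ→4, X→11/2; new cluster RXZ
  updated: d(AO,RXZ)=29, d(D,RXZ)=83/3, d(LV,RXZ)=77/3
step 5: merge (D,LV) at d=41/2; branch lengths D→41/4, LV→37/4; new cluster DLV
  updated: d(AO,DLV)=33, d(DLV,RXZ)=79/3
step 6: merge (DLV,RXZ) at d=79/3; branch lengths DLV→35/12, RXZ→23/3; new cluster DLRVXZ
  updated: d(AO,DLRVXZ)=31
step 7: merge (AO,DLRVXZ) at d=31; branch lengths AO→29/2, DLRVXZ→7/3; new cluster ADLORVXZ
final tree: ((A:1,O:1):29/2,((D:41/4,(L:1,V:1):37/4):35/12,((R:3/2,Z:3/2):4,X:11/2):23/3):7/3)
total length: 761/12

((A:1,O:1):29/2,((D:41/4,(L:1,V:1):37/4):35/12,((R:3/2,Z:3/2):4,X:11/2):23/3):7/3)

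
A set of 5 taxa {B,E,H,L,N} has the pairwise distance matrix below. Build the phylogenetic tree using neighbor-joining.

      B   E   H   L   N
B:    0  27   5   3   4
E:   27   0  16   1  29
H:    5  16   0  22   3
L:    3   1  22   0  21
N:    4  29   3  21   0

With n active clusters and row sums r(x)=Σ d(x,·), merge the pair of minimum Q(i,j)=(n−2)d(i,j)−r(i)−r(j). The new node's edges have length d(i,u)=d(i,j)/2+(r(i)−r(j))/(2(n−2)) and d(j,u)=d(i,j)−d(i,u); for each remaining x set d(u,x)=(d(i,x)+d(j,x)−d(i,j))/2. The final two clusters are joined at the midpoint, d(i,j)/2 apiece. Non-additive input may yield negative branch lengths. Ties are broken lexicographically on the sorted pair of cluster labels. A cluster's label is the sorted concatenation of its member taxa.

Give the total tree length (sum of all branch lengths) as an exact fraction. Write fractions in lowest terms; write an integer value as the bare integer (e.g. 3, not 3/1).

iteration 1: select E,L (d=1, Q=-117); attach at lengths (29/6, -23/6); label the merged cluster EL
  updated: d(B,EL)=29/2, d(EL,H)=37/2, d(EL,N)=49/2
iteration 2: select B,EL (d=29/2, Q=-52); attach at lengths (-5/4, 63/4); label the merged cluster BEL
  updated: d(BEL,H)=9/2, d(BEL,N)=7
iteration 3: select BEL,H (d=9/2, Q=-29/2); attach at lengths (17/4, 1/4); label the merged cluster BEHL
  updated: d(BEHL,N)=11/4
iteration 4: select BEHL,N (d=11/4); attach at lengths (11/8, 11/8); label the merged cluster BEHLN
final tree: (((B:-5/4,(E:29/6,L:-23/6):63/4):17/4,H:1/4):11/8,N:11/8)
total length: 91/4

91/4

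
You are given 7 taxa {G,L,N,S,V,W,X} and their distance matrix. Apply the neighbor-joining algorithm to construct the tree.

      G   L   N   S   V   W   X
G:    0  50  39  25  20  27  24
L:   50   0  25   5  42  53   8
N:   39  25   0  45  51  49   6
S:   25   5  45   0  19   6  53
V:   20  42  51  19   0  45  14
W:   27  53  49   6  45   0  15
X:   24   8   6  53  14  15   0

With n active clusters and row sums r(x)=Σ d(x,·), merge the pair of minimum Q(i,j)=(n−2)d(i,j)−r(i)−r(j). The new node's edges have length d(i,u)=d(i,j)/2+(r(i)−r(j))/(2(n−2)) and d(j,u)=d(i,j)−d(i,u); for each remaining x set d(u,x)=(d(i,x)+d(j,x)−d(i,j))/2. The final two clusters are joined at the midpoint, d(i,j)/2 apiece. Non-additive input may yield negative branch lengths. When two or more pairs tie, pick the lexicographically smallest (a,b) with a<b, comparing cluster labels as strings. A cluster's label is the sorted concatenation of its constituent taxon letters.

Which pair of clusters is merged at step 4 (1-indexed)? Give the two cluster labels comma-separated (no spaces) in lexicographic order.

step 1: merge (S,W) at d=6, Q=-318; branch lengths S→-6/5, W→36/5; new cluster SW
  updated: d(G,SW)=23, d(L,SW)=26, d(N,SW)=44, d(SW,V)=29, d(SW,X)=31
step 2: merge (G,V) at d=20, Q=-232; branch lengths G→10, V→10; new cluster GV
  updated: d(GV,L)=36, d(GV,N)=35, d(GV,SW)=16, d(GV,X)=9
step 3: merge (GV,SW) at d=16, Q=-165; branch lengths GV→9/2, SW→23/2; new cluster GSVW
  updated: d(GSVW,L)=23, d(GSVW,N)=63/2, d(GSVW,X)=12
step 4: merge (GSVW,L) at d=23, Q=-153/2; branch lengths GSVW→113/8, L→71/8; new cluster GLSVW
  updated: d(GLSVW,N)=67/4, d(GLSVW,X)=-3/2
step 5: merge (GLSVW,N) at d=67/4, Q=-85/4; branch lengths GLSVW→37/8, N→97/8; new cluster GLNSVW
  updated: d(GLNSVW,X)=-49/8
step 6: merge (GLNSVW,X) at d=-49/8; branch lengths GLNSVW→-49/16, X→-49/16; new cluster GLNSVWX
final tree: (((((G:10,V:10):9/2,(S:-6/5,W:36/5):23/2):113/8,L:71/8):37/8,N:97/8):-49/16,X:-49/16)
total length: 605/8

GSVW,L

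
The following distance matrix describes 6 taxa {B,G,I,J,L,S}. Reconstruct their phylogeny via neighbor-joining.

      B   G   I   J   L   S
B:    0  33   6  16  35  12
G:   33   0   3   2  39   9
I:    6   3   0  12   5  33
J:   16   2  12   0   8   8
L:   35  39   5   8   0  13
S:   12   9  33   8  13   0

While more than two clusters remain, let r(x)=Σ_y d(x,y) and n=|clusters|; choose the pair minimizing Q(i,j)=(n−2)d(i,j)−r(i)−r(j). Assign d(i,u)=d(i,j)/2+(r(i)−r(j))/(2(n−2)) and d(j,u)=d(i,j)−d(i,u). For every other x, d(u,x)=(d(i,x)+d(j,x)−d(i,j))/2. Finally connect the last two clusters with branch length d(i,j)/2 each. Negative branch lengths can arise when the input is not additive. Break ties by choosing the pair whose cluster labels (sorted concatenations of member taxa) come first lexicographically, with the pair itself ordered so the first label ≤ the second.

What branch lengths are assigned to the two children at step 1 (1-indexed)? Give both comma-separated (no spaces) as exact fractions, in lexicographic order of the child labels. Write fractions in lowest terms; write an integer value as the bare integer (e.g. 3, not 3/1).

iteration 1: select I,L (d=5, Q=-139); attach at lengths (-21/8, 61/8); label the merged cluster IL
  updated: d(B,IL)=18, d(G,IL)=37/2, d(IL,J)=15/2, d(IL,S)=41/2
iteration 2: select B,S (d=12, Q=-185/2); attach at lengths (131/12, 13/12); label the merged cluster BS
  updated: d(BS,G)=15, d(BS,IL)=53/4, d(BS,J)=6
iteration 3: select BS,IL (d=53/4, Q=-47); attach at lengths (43/8, 63/8); label the merged cluster BILS
  updated: d(BILS,G)=81/8, d(BILS,J)=1/8
iteration 4: select BILS,G (d=81/8, Q=-49/4); attach at lengths (33/8, 6); label the merged cluster BGILS
  updated: d(BGILS,J)=-4
iteration 5: select BGILS,J (d=-4); attach at lengths (-2, -2); label the merged cluster BGIJLS
final tree: ((((B:131/12,S:13/12):43/8,(I:-21/8,L:61/8):63/8):33/8,G:6):-2,J:-2)
total length: 291/8

-21/8,61/8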